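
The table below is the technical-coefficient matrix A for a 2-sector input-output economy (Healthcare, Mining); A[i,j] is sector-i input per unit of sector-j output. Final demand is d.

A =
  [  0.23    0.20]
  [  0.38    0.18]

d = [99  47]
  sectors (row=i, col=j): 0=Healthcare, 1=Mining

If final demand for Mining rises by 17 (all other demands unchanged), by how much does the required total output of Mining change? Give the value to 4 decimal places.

Form M = I − A:
  [  0.77   -0.20]
  [ -0.38    0.82]
Leontief inverse L = M⁻¹:
  [  1.4764    0.3601]
  [  0.6842    1.3864]
Total output x = L · d:
  x_0 = 1.4764·99 + 0.3601·47 = 163.0897
  x_1 = 0.6842·99 + 1.3864·47 = 132.8952
Δx_1 = L[1,1] · Δd_1 = 1.3864 · 17 = 23.5686

23.5686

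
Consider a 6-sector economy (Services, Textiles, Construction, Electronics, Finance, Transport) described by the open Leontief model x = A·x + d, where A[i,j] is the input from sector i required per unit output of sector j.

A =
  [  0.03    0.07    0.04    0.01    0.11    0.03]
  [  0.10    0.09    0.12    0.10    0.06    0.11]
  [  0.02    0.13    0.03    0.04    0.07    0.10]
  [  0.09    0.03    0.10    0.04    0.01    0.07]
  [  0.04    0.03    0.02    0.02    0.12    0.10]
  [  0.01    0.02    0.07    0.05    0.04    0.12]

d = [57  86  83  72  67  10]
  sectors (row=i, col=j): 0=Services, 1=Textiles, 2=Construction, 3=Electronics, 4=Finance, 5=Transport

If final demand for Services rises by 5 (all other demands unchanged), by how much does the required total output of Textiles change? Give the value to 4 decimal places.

0.7107

Form M = I − A:
  [  0.97   -0.07   -0.04   -0.01   -0.11   -0.03]
  [ -0.10    0.91   -0.12   -0.10   -0.06   -0.11]
  [ -0.02   -0.13    0.97   -0.04   -0.07   -0.10]
  [ -0.09   -0.03   -0.10    0.96   -0.01   -0.07]
  [ -0.04   -0.03   -0.02   -0.02    0.88   -0.10]
  [ -0.01   -0.02   -0.07   -0.05   -0.04    0.88]
Leontief inverse L = M⁻¹:
  [  1.0521    0.0981    0.0672    0.0309    0.1473    0.0750]
  [  0.1421    1.1483    0.1789    0.1412    0.1207    0.1937]
  [  0.0526    0.1674    1.0755    0.0736    0.1118    0.1635]
  [  0.1112    0.0665    0.1317    1.0623    0.0463    0.1168]
  [  0.0596    0.0542    0.0480    0.0402    1.1586    0.1491]
  [  0.0284    0.0468    0.1000    0.0716    0.0686    1.1680]
Total output x = L · d:
  x_0 = 1.0521·57 + 0.0981·86 + 0.0672·83 + 0.0309·72 + 0.1473·67 + 0.0750·10 = 86.8249
  x_1 = 0.1421·57 + 1.1483·86 + 0.1789·83 + 0.1412·72 + 0.1207·67 + 0.1937·10 = 141.8922
  x_2 = 0.0526·57 + 0.1674·86 + 1.0755·83 + 0.0736·72 + 0.1118·67 + 0.1635·10 = 121.0861
  x_3 = 0.1112·57 + 0.0665·86 + 0.1317·83 + 1.0623·72 + 0.0463·67 + 0.1168·10 = 103.7463
  x_4 = 0.0596·57 + 0.0542·86 + 0.0480·83 + 0.0402·72 + 1.1586·67 + 0.1491·10 = 94.0501
  x_5 = 0.0284·57 + 0.0468·86 + 0.1000·83 + 0.0716·72 + 0.0686·67 + 1.1680·10 = 35.3766
Δx_1 = L[1,0] · Δd_0 = 0.1421 · 5 = 0.7107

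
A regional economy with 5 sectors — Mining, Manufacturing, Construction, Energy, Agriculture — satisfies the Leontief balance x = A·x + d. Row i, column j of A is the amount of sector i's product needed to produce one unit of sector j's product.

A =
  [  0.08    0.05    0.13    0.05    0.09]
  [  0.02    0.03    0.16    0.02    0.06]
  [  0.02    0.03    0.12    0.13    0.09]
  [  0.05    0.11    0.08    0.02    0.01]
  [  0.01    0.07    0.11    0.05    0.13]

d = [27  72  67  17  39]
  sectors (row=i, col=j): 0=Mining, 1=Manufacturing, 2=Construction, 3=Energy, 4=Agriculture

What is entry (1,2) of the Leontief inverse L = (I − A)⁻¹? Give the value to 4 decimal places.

Form M = I − A:
  [  0.92   -0.05   -0.13   -0.05   -0.09]
  [ -0.02    0.97   -0.16   -0.02   -0.06]
  [ -0.02   -0.03    0.88   -0.13   -0.09]
  [ -0.05   -0.11   -0.08    0.98   -0.01]
  [ -0.01   -0.07   -0.11   -0.05    0.87]
Leontief inverse L = M⁻¹:
  [  1.0997    0.0837    0.2038    0.0921    0.1417]
  [  0.0317    1.0527    0.2135    0.0565    0.0986]
  [  0.0378    0.0672    1.1860    0.1674    0.1332]
  [  0.0630    0.1290    0.1330    1.0460    0.0412]
  [  0.0236    0.1016    0.1771    0.0869    1.1782]
Total output x = L · d:
  x_0 = 1.0997·27 + 0.0837·72 + 0.2038·67 + 0.0921·17 + 0.1417·39 = 56.4582
  x_1 = 0.0317·27 + 1.0527·72 + 0.2135·67 + 0.0565·17 + 0.0986·39 = 95.7606
  x_2 = 0.0378·27 + 0.0672·72 + 1.1860·67 + 0.1674·17 + 0.1332·39 = 93.3646
  x_3 = 0.0630·27 + 0.1290·72 + 0.1330·67 + 1.0460·17 + 0.0412·39 = 39.2839
  x_4 = 0.0236·27 + 0.1016·72 + 0.1771·67 + 0.0869·17 + 1.1782·39 = 67.2438

L[1,2] = 0.2135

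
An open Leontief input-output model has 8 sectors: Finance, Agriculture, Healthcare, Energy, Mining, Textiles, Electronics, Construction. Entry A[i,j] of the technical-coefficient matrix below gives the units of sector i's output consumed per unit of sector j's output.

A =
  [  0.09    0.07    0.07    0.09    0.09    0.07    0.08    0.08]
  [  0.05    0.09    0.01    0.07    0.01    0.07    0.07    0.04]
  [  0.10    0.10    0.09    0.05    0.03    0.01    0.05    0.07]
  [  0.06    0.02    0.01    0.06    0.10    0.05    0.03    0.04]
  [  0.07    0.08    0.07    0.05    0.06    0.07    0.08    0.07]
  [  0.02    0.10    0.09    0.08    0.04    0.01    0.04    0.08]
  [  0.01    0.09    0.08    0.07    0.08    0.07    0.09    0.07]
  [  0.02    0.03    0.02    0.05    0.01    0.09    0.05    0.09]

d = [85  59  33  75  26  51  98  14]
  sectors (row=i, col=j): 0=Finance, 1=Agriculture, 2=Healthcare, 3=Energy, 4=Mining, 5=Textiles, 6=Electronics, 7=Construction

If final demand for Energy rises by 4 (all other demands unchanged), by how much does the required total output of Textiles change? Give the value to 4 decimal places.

0.5330

Form M = I − A:
  [  0.91   -0.07   -0.07   -0.09   -0.09   -0.07   -0.08   -0.08]
  [ -0.05    0.91   -0.01   -0.07   -0.01   -0.07   -0.07   -0.04]
  [ -0.10   -0.10    0.91   -0.05   -0.03   -0.01   -0.05   -0.07]
  [ -0.06   -0.02   -0.01    0.94   -0.10   -0.05   -0.03   -0.04]
  [ -0.07   -0.08   -0.07   -0.05    0.94   -0.07   -0.08   -0.07]
  [ -0.02   -0.10   -0.09   -0.08   -0.04    0.99   -0.04   -0.08]
  [ -0.01   -0.09   -0.08   -0.07   -0.08   -0.07    0.91   -0.07]
  [ -0.02   -0.03   -0.02   -0.05   -0.01   -0.09   -0.05    0.91]
Leontief inverse L = M⁻¹:
  [  1.1539    0.1570    0.1353    0.1697    0.1554    0.1394    0.1553    0.1624]
  [  0.0858    1.1449    0.0479    0.1218    0.0506    0.1136    0.1166    0.0898]
  [  0.1535    0.1688    1.1389    0.1129    0.0784    0.0655    0.1099    0.1337]
  [  0.0977    0.0699    0.0488    1.1065    0.1405    0.0915    0.0744    0.0886]
  [  0.1236    0.1571    0.1268    0.1188    1.1133    0.1289    0.1451    0.1409]
  [  0.0652    0.1590    0.1300    0.1333    0.0804    1.0583    0.0905    0.1348]
  [  0.0618    0.1670    0.1354    0.1368    0.1317    0.1280    1.1540    0.1394]
  [  0.0481    0.0754    0.0540    0.0930    0.0420    0.1264    0.0877    1.1358]
Total output x = L · d:
  x_0 = 1.1539·85 + 0.1570·59 + 0.1353·33 + 0.1697·75 + 0.1554·26 + 0.1394·51 + 0.1553·98 + 0.1624·14 = 153.1716
  x_1 = 0.0858·85 + 1.1449·59 + 0.0479·33 + 0.1218·75 + 0.0506·26 + 0.1136·51 + 0.1166·98 + 0.0898·14 = 105.3623
  x_2 = 0.1535·85 + 0.1688·59 + 1.1389·33 + 0.1129·75 + 0.0784·26 + 0.0655·51 + 0.1099·98 + 0.1337·14 = 87.0762
  x_3 = 0.0977·85 + 0.0699·59 + 0.0488·33 + 1.1065·75 + 0.1405·26 + 0.0915·51 + 0.0744·98 + 0.0886·14 = 113.8781
  x_4 = 0.1236·85 + 0.1571·59 + 0.1268·33 + 0.1188·75 + 1.1133·26 + 0.1289·51 + 0.1451·98 + 0.1409·14 = 84.5761
  x_5 = 0.0652·85 + 0.1590·59 + 0.1300·33 + 0.1333·75 + 0.0804·26 + 1.0583·51 + 0.0905·98 + 0.1348·14 = 96.0295
  x_6 = 0.0618·85 + 0.1670·59 + 0.1354·33 + 0.1368·75 + 0.1317·26 + 0.1280·51 + 1.1540·98 + 0.1394·14 = 154.8276
  x_7 = 0.0481·85 + 0.0754·59 + 0.0540·33 + 0.0930·75 + 0.0420·26 + 0.1264·51 + 0.0877·98 + 1.1358·14 = 49.3292
Δx_5 = L[5,3] · Δd_3 = 0.1333 · 4 = 0.5330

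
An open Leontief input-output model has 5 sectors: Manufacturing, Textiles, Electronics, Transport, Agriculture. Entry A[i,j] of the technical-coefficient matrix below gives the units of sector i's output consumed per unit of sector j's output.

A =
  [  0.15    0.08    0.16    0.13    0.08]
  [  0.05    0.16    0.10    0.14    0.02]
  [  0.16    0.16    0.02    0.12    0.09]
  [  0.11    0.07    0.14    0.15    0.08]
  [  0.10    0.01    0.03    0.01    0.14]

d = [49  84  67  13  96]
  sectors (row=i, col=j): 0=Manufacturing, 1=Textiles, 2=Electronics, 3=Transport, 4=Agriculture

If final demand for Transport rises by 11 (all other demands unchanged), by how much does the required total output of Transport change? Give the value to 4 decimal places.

Form M = I − A:
  [  0.85   -0.08   -0.16   -0.13   -0.08]
  [ -0.05    0.84   -0.10   -0.14   -0.02]
  [ -0.16   -0.16    0.98   -0.12   -0.09]
  [ -0.11   -0.07   -0.14    0.85   -0.08]
  [ -0.10   -0.01   -0.03   -0.01    0.86]
Leontief inverse L = M⁻¹:
  [  1.2968    0.2011    0.2767    0.2726    0.1796]
  [  0.1551    1.2650    0.1943    0.2606    0.0884]
  [  0.2819    0.2658    1.1345    0.2491    0.1743]
  [  0.2426    0.1786    0.2459    1.2797    0.1715]
  [  0.1652    0.0494    0.0769    0.0583    1.1928]
Total output x = L · d:
  x_0 = 1.2968·49 + 0.2011·84 + 0.2767·67 + 0.2726·13 + 0.1796·96 = 119.7577
  x_1 = 0.1551·49 + 1.2650·84 + 0.1943·67 + 0.2606·13 + 0.0884·96 = 138.7603
  x_2 = 0.2819·49 + 0.2658·84 + 1.1345·67 + 0.2491·13 + 0.1743·96 = 132.1211
  x_3 = 0.2426·49 + 0.1786·84 + 0.2459·67 + 1.2797·13 + 0.1715·96 = 76.4667
  x_4 = 0.1652·49 + 0.0494·84 + 0.0769·67 + 0.0583·13 + 1.1928·96 = 132.6647
Δx_3 = L[3,3] · Δd_3 = 1.2797 · 11 = 14.0770

14.0770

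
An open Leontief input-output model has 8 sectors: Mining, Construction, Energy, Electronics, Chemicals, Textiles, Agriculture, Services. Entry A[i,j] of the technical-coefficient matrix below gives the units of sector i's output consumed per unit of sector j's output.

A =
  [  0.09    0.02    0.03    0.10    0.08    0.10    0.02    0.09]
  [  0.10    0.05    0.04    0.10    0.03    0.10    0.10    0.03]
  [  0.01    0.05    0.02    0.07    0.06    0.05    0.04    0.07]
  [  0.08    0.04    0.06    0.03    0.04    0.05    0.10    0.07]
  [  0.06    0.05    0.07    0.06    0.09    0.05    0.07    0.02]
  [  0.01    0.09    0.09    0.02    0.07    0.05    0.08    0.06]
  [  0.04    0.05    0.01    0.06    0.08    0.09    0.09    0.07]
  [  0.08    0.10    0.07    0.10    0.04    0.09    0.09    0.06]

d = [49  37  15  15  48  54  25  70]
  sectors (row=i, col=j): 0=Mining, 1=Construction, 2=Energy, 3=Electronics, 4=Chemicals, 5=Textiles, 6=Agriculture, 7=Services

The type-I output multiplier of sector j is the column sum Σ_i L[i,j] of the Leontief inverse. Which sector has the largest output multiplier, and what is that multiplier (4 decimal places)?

Form M = I − A:
  [  0.91   -0.02   -0.03   -0.10   -0.08   -0.10   -0.02   -0.09]
  [ -0.10    0.95   -0.04   -0.10   -0.03   -0.10   -0.10   -0.03]
  [ -0.01   -0.05    0.98   -0.07   -0.06   -0.05   -0.04   -0.07]
  [ -0.08   -0.04   -0.06    0.97   -0.04   -0.05   -0.10   -0.07]
  [ -0.06   -0.05   -0.07   -0.06    0.91   -0.05   -0.07   -0.02]
  [ -0.01   -0.09   -0.09   -0.02   -0.07    0.95   -0.08   -0.06]
  [ -0.04   -0.05   -0.01   -0.06   -0.08   -0.09    0.91   -0.07]
  [ -0.08   -0.10   -0.07   -0.10   -0.04   -0.09   -0.09    0.94]
Leontief inverse L = M⁻¹:
  [  1.1530    0.0816    0.0874    0.1682    0.1461    0.1750    0.0984    0.1536]
  [  0.1629    1.1101    0.0930    0.1690    0.0985    0.1794    0.1812    0.0976]
  [  0.0546    0.0942    1.0591    0.1181    0.1045    0.1031    0.0993    0.1121]
  [  0.1341    0.0933    0.1039    1.0941    0.0995    0.1203    0.1688    0.1274]
  [  0.1122    0.0997    0.1141    0.1196    1.1490    0.1150    0.1373    0.0733]
  [  0.0617    0.1441    0.1340    0.0827    0.1268    1.1173    0.1512    0.1119]
  [  0.0969    0.1079    0.0608    0.1228    0.1420    0.1612    1.1667    0.1266]
  [  0.1537    0.1703    0.1308    0.1822    0.1159    0.1818    0.1850    1.1351]
Total output x = L · d:
  x_0 = 1.1530·49 + 0.0816·37 + 0.0874·15 + 0.1682·15 + 0.1461·48 + 0.1750·54 + 0.0984·25 + 0.1536·70 = 93.0235
  x_1 = 0.1629·49 + 1.1101·37 + 0.0930·15 + 0.1690·15 + 0.0985·48 + 0.1794·54 + 0.1812·25 + 0.0976·70 = 78.7561
  x_2 = 0.0546·49 + 0.0942·37 + 1.0591·15 + 0.1181·15 + 0.1045·48 + 0.1031·54 + 0.0993·25 + 0.1121·70 = 44.7314
  x_3 = 0.1341·49 + 0.0933·37 + 0.1039·15 + 1.0941·15 + 0.0995·48 + 0.1203·54 + 0.1688·25 + 0.1274·70 = 52.3988
  x_4 = 0.1122·49 + 0.0997·37 + 0.1141·15 + 0.1196·15 + 1.1490·48 + 0.1150·54 + 0.1373·25 + 0.0733·70 = 82.6254
  x_5 = 0.0617·49 + 0.1441·37 + 0.1340·15 + 0.0827·15 + 0.1268·48 + 1.1173·54 + 0.1512·25 + 0.1119·70 = 89.6409
  x_6 = 0.0969·49 + 0.1079·37 + 0.0608·15 + 0.1228·15 + 0.1420·48 + 0.1612·54 + 1.1667·25 + 0.1266·70 = 65.0410
  x_7 = 0.1537·49 + 0.1703·37 + 0.1308·15 + 0.1822·15 + 0.1159·48 + 0.1818·54 + 0.1850·25 + 1.1351·70 = 117.9946
Output multipliers (column sums of L):
  Mining: 1.9291
  Construction: 1.9011
  Energy: 1.7830
  Electronics: 2.0566
  Chemicals: 1.9823
  Textiles: 2.1531
  Agriculture: 2.1880
  Services: 1.9377

Agriculture (2.1880)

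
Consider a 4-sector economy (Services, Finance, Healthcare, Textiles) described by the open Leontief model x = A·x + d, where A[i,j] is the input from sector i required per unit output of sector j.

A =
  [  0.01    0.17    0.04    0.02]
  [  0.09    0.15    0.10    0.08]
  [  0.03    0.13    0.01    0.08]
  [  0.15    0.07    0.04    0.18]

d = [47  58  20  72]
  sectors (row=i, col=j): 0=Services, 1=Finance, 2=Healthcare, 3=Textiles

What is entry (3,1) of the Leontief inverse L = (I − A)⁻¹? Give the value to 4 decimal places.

Form M = I − A:
  [  0.99   -0.17   -0.04   -0.02]
  [ -0.09    0.85   -0.10   -0.08]
  [ -0.03   -0.13    0.99   -0.08]
  [ -0.15   -0.07   -0.04    0.82]
Leontief inverse L = M⁻¹:
  [  1.0405    0.2227    0.0667    0.0536]
  [  0.1373    1.2360    0.1359    0.1372]
  [  0.0661    0.1816    1.0360    0.1204]
  [  0.2053    0.1551    0.0743    1.2469]
Total output x = L · d:
  x_0 = 1.0405·47 + 0.2227·58 + 0.0667·20 + 0.0536·72 = 67.0149
  x_1 = 0.1373·47 + 1.2360·58 + 0.1359·20 + 0.1372·72 = 90.7376
  x_2 = 0.0661·47 + 0.1816·58 + 1.0360·20 + 0.1204·72 = 43.0293
  x_3 = 0.2053·47 + 0.1551·58 + 0.0743·20 + 1.2469·72 = 109.9086

L[3,1] = 0.1551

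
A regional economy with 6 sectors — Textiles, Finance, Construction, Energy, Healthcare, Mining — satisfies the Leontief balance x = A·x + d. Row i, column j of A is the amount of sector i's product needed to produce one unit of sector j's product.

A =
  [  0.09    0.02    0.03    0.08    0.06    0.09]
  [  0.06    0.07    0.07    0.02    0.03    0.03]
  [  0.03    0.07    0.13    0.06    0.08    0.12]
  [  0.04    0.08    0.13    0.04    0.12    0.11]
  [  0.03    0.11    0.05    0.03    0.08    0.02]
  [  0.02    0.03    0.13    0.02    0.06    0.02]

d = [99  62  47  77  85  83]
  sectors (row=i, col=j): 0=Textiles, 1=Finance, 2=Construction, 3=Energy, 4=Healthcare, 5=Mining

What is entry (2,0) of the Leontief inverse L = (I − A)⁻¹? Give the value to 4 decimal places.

Form M = I − A:
  [  0.91   -0.02   -0.03   -0.08   -0.06   -0.09]
  [ -0.06    0.93   -0.07   -0.02   -0.03   -0.03]
  [ -0.03   -0.07    0.87   -0.06   -0.08   -0.12]
  [ -0.04   -0.08   -0.13    0.96   -0.12   -0.11]
  [ -0.03   -0.11   -0.05   -0.03    0.92   -0.02]
  [ -0.02   -0.03   -0.13   -0.02   -0.06    0.98]
Leontief inverse L = M⁻¹:
  [  1.1162    0.0558    0.0839    0.1054    0.1040    0.1284]
  [  0.0810    1.0976    0.1094    0.0396    0.0597    0.0601]
  [  0.0601    0.1216    1.2081    0.0908    0.1359    0.1701]
  [  0.0723    0.1356    0.2078    1.0724    0.1775    0.1602]
  [  0.0525    0.1455    0.0921    0.0489    1.1127    0.0488]
  [  0.0379    0.0625    0.1752    0.0403    0.0937    1.0537]
Total output x = L · d:
  x_0 = 1.1162·99 + 0.0558·62 + 0.0839·47 + 0.1054·77 + 0.1040·85 + 0.1284·83 = 145.5271
  x_1 = 0.0810·99 + 1.0976·62 + 0.1094·47 + 0.0396·77 + 0.0597·85 + 0.0601·83 = 94.3253
  x_2 = 0.0601·99 + 0.1216·62 + 1.2081·47 + 0.0908·77 + 0.1359·85 + 0.1701·83 = 102.9293
  x_3 = 0.0723·99 + 0.1356·62 + 0.2078·47 + 1.0724·77 + 0.1775·85 + 0.1602·83 = 136.2956
  x_4 = 0.0525·99 + 0.1455·62 + 0.0921·47 + 0.0489·77 + 1.1127·85 + 0.0488·83 = 120.9399
  x_5 = 0.0379·99 + 0.0625·62 + 0.1752·47 + 0.0403·77 + 0.0937·85 + 1.0537·83 = 114.3912

L[2,0] = 0.0601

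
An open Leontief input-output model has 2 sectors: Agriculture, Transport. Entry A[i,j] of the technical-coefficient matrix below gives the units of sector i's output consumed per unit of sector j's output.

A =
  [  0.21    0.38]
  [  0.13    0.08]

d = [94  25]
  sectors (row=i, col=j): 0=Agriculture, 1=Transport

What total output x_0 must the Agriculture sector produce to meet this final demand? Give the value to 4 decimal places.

141.6888

Form M = I − A:
  [  0.79   -0.38]
  [ -0.13    0.92]
Leontief inverse L = M⁻¹:
  [  1.3581    0.5610]
  [  0.1919    1.1662]
Total output x = L · d:
  x_0 = 1.3581·94 + 0.5610·25 = 141.6888
  x_1 = 0.1919·94 + 1.1662·25 = 47.1952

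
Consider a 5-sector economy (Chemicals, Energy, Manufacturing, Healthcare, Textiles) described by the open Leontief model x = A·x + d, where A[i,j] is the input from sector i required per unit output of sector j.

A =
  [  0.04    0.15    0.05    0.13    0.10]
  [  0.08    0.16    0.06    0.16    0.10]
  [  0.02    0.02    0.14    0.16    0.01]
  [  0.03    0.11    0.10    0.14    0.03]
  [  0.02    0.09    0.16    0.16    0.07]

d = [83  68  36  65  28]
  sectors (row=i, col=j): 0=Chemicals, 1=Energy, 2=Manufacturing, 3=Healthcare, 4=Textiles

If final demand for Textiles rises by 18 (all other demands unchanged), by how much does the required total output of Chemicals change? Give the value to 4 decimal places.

Form M = I − A:
  [  0.96   -0.15   -0.05   -0.13   -0.10]
  [ -0.08    0.84   -0.06   -0.16   -0.10]
  [ -0.02   -0.02    0.86   -0.16   -0.01]
  [ -0.03   -0.11   -0.10    0.86   -0.03]
  [ -0.02   -0.09   -0.16   -0.16    0.93]
Leontief inverse L = M⁻¹:
  [  1.0765    0.2462    0.1386    0.2626    0.1522]
  [  0.1229    1.2751    0.1631    0.3163    0.1623]
  [  0.0396    0.0720    1.2053    0.2498    0.0330]
  [  0.0597    0.1861    0.1748    1.2517    0.0687]
  [  0.0521    0.1731    0.2562    0.2946    1.1117]
Total output x = L · d:
  x_0 = 1.0765·83 + 0.2462·68 + 0.1386·36 + 0.2626·65 + 0.1522·28 = 132.4107
  x_1 = 0.1229·83 + 1.2751·68 + 0.1631·36 + 0.3163·65 + 0.1623·28 = 127.8890
  x_2 = 0.0396·83 + 0.0720·68 + 1.2053·36 + 0.2498·65 + 0.0330·28 = 68.7349
  x_3 = 0.0597·83 + 0.1861·68 + 0.1748·36 + 1.2517·65 + 0.0687·28 = 107.1878
  x_4 = 0.0521·83 + 0.1731·68 + 0.2562·36 + 0.2946·65 + 1.1117·28 = 75.5977
Δx_0 = L[0,4] · Δd_4 = 0.1522 · 18 = 2.7393

2.7393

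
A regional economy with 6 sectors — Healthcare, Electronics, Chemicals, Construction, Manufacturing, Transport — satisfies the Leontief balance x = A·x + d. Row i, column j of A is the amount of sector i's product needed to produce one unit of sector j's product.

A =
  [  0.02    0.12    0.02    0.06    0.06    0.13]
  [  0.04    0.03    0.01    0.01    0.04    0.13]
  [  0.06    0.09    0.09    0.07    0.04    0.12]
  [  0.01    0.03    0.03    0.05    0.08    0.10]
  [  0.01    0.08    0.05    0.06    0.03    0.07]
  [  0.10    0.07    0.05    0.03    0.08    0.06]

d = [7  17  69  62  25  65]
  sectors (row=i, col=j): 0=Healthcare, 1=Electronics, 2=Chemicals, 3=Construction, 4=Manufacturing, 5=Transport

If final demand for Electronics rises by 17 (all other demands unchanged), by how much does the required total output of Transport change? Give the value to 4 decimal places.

Form M = I − A:
  [  0.98   -0.12   -0.02   -0.06   -0.06   -0.13]
  [ -0.04    0.97   -0.01   -0.01   -0.04   -0.13]
  [ -0.06   -0.09    0.91   -0.07   -0.04   -0.12]
  [ -0.01   -0.03   -0.03    0.95   -0.08   -0.10]
  [ -0.01   -0.08   -0.05   -0.06    0.97   -0.07]
  [ -0.10   -0.07   -0.05   -0.03   -0.08    0.94]
Leontief inverse L = M⁻¹:
  [  1.0506    0.1581    0.0432    0.0832    0.0957    0.1886]
  [  0.0627    1.0593    0.0266    0.0264    0.0645    0.1662]
  [  0.0959    0.1397    1.1210    0.1014    0.0822    0.1926]
  [  0.0319    0.0607    0.0502    1.0702    0.1064    0.1410]
  [  0.0320    0.1082    0.0688    0.0786    1.0562    0.1152]
  [  0.1253    0.1143    0.0737    0.0571    0.1126    1.1208]
Total output x = L · d:
  x_0 = 1.0506·7 + 0.1581·17 + 0.0432·69 + 0.0832·62 + 0.0957·25 + 0.1886·65 = 32.8341
  x_1 = 0.0627·7 + 1.0593·17 + 0.0266·69 + 0.0264·62 + 0.0645·25 + 0.1662·65 = 34.3320
  x_2 = 0.0959·7 + 0.1397·17 + 1.1210·69 + 0.1014·62 + 0.0822·25 + 0.1926·65 = 101.2515
  x_3 = 0.0319·7 + 0.0607·17 + 0.0502·69 + 1.0702·62 + 0.1064·25 + 0.1410·65 = 82.8977
  x_4 = 0.0320·7 + 0.1082·17 + 0.0688·69 + 0.0786·62 + 1.0562·25 + 0.1152·65 = 45.5762
  x_5 = 0.1253·7 + 0.1143·17 + 0.0737·69 + 0.0571·62 + 0.1126·25 + 1.1208·65 = 87.1088
Δx_5 = L[5,1] · Δd_1 = 0.1143 · 17 = 1.9426

1.9426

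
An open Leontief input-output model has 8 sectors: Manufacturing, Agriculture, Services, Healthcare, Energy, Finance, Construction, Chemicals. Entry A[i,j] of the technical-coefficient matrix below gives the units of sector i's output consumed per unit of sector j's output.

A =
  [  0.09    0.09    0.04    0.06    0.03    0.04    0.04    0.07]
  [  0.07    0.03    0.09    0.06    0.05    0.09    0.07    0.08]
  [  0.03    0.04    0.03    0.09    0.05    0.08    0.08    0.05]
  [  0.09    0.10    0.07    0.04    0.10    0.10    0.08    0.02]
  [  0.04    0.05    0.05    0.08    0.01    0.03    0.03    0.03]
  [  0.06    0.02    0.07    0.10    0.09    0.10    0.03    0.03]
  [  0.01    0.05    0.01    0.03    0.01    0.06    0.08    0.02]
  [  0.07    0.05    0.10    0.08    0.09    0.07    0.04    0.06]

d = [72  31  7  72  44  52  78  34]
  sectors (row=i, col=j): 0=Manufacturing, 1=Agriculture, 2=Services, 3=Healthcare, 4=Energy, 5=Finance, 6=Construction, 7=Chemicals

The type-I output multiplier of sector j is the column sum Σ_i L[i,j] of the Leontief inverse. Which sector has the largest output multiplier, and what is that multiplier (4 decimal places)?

Form M = I − A:
  [  0.91   -0.09   -0.04   -0.06   -0.03   -0.04   -0.04   -0.07]
  [ -0.07    0.97   -0.09   -0.06   -0.05   -0.09   -0.07   -0.08]
  [ -0.03   -0.04    0.97   -0.09   -0.05   -0.08   -0.08   -0.05]
  [ -0.09   -0.10   -0.07    0.96   -0.10   -0.10   -0.08   -0.02]
  [ -0.04   -0.05   -0.05   -0.08    0.99   -0.03   -0.03   -0.03]
  [ -0.06   -0.02   -0.07   -0.10   -0.09    0.90   -0.03   -0.03]
  [ -0.01   -0.05   -0.01   -0.03   -0.01   -0.06    0.92   -0.02]
  [ -0.07   -0.05   -0.10   -0.08   -0.09   -0.07   -0.04    0.94]
Leontief inverse L = M⁻¹:
  [  1.1442    0.1388    0.0926    0.1184    0.0788    0.1034    0.0895    0.1122]
  [  0.1273    1.0839    0.1464    0.1295    0.1064    0.1630    0.1262    0.1236]
  [  0.0780    0.0855    1.0778    0.1452    0.0976    0.1423    0.1277    0.0839]
  [  0.1521    0.1569    0.1307    1.1149    0.1556    0.1779    0.1407    0.0690]
  [  0.0775    0.0850    0.0858    0.1202    1.0461    0.0767    0.0669    0.0574]
  [  0.1154    0.0720    0.1229    0.1651    0.1433    1.1682    0.0813    0.0684]
  [  0.0364    0.0744    0.0374    0.0616    0.0367    0.0975    1.1089    0.0402]
  [  0.1308    0.1071    0.1594    0.1525    0.1475    0.1451    0.0986    1.1058]
Total output x = L · d:
  x_0 = 1.1442·72 + 0.1388·31 + 0.0926·7 + 0.1184·72 + 0.0788·44 + 0.1034·52 + 0.0895·78 + 0.1122·34 = 115.4970
  x_1 = 0.1273·72 + 1.0839·31 + 0.1464·7 + 0.1295·72 + 0.1064·44 + 0.1630·52 + 0.1262·78 + 0.1236·34 = 80.3167
  x_2 = 0.0780·72 + 0.0855·31 + 1.0778·7 + 0.1452·72 + 0.0976·44 + 0.1423·52 + 0.1277·78 + 0.0839·34 = 50.7733
  x_3 = 0.1521·72 + 0.1569·31 + 0.1307·7 + 1.1149·72 + 0.1556·44 + 0.1779·52 + 0.1407·78 + 0.0690·34 = 126.4200
  x_4 = 0.0775·72 + 0.0850·31 + 0.0858·7 + 0.1202·72 + 1.0461·44 + 0.0767·52 + 0.0669·78 + 0.0574·34 = 74.6545
  x_5 = 0.1154·72 + 0.0720·31 + 0.1229·7 + 0.1651·72 + 0.1433·44 + 1.1682·52 + 0.0813·78 + 0.0684·34 = 99.0013
  x_6 = 0.0364·72 + 0.0744·31 + 0.0374·7 + 0.0616·72 + 0.0367·44 + 0.0975·52 + 1.1089·78 + 0.0402·34 = 104.1749
  x_7 = 0.1308·72 + 0.1071·31 + 0.1594·7 + 0.1525·72 + 0.1475·44 + 0.1451·52 + 0.0986·78 + 1.1058·34 = 84.1570
Output multipliers (column sums of L):
  Manufacturing: 1.8616
  Agriculture: 1.8036
  Services: 1.8531
  Healthcare: 2.0074
  Energy: 1.8121
  Finance: 2.0742
  Construction: 1.8397
  Chemicals: 1.6604

Finance (2.0742)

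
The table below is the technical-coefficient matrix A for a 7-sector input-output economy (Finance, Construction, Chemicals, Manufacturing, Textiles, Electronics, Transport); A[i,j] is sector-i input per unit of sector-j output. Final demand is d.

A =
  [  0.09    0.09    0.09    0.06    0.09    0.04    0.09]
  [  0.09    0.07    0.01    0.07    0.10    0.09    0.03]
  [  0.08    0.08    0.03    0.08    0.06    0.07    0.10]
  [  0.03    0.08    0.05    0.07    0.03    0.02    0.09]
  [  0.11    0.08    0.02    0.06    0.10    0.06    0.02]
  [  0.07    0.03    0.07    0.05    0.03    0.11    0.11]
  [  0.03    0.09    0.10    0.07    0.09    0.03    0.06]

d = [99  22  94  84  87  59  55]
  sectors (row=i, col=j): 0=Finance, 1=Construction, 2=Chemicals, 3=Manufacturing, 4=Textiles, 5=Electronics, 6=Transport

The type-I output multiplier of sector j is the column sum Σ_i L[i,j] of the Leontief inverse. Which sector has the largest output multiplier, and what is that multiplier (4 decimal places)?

Construction (1.9804)

Form M = I − A:
  [  0.91   -0.09   -0.09   -0.06   -0.09   -0.04   -0.09]
  [ -0.09    0.93   -0.01   -0.07   -0.10   -0.09   -0.03]
  [ -0.08   -0.08    0.97   -0.08   -0.06   -0.07   -0.10]
  [ -0.03   -0.08   -0.05    0.93   -0.03   -0.02   -0.09]
  [ -0.11   -0.08   -0.02   -0.06    0.90   -0.06   -0.02]
  [ -0.07   -0.03   -0.07   -0.05   -0.03    0.89   -0.11]
  [ -0.03   -0.09   -0.10   -0.07   -0.09   -0.03    0.94]
Leontief inverse L = M⁻¹:
  [  1.1659    0.1695    0.1438    0.1287    0.1687    0.1005    0.1600]
  [  0.1546    1.1329    0.0553    0.1249    0.1628    0.1426    0.0890]
  [  0.1451    0.1502    1.0818    0.1411    0.1286    0.1242    0.1646]
  [  0.0763    0.1328    0.0859    1.1162    0.0809    0.0587    0.1361]
  [  0.1753    0.1434    0.0636    0.1144    1.1640    0.1110    0.0768]
  [  0.1302    0.0950    0.1227    0.1079    0.0918    1.1633    0.1770]
  [  0.0941    0.1565    0.1414    0.1286    0.1551    0.0822    1.1181]
Total output x = L · d:
  x_0 = 1.1659·99 + 0.1695·22 + 0.1438·94 + 0.1287·84 + 0.1687·87 + 0.1005·59 + 0.1600·55 = 172.8855
  x_1 = 0.1546·99 + 1.1329·22 + 0.0553·94 + 0.1249·84 + 0.1628·87 + 0.1426·59 + 0.0890·55 = 83.3948
  x_2 = 0.1451·99 + 0.1502·22 + 1.0818·94 + 0.1411·84 + 0.1286·87 + 0.1242·59 + 0.1646·55 = 158.7820
  x_3 = 0.0763·99 + 0.1328·22 + 0.0859·94 + 1.1162·84 + 0.0809·87 + 0.0587·59 + 0.1361·55 = 130.3029
  x_4 = 0.1753·99 + 0.1434·22 + 0.0636·94 + 0.1144·84 + 1.1640·87 + 0.1110·59 + 0.0768·55 = 148.1466
  x_5 = 0.1302·99 + 0.0950·22 + 0.1227·94 + 0.1079·84 + 0.0918·87 + 1.1633·59 + 0.1770·55 = 121.9250
  x_6 = 0.0941·99 + 0.1565·22 + 0.1414·94 + 0.1286·84 + 0.1551·87 + 0.0822·59 + 1.1181·55 = 116.6834
Output multipliers (column sums of L):
  Finance: 1.9415
  Construction: 1.9804
  Chemicals: 1.6944
  Manufacturing: 1.8618
  Textiles: 1.9519
  Electronics: 1.7826
  Transport: 1.9216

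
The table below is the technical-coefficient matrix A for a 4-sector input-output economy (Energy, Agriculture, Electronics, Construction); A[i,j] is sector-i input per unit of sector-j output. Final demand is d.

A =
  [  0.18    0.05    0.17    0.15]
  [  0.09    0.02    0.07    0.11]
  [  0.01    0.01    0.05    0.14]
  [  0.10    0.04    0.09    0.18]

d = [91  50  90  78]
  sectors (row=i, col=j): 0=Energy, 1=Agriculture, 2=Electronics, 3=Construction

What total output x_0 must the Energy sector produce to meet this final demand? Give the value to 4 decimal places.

164.8908

Form M = I − A:
  [  0.82   -0.05   -0.17   -0.15]
  [ -0.09    0.98   -0.07   -0.11]
  [ -0.01   -0.01    0.95   -0.14]
  [ -0.10   -0.04   -0.09    0.82]
Leontief inverse L = M⁻¹:
  [  1.2663    0.0790    0.2596    0.2865]
  [  0.1377    1.0362    0.1185    0.1844]
  [  0.0392    0.0209    1.0796    0.1943]
  [  0.1654    0.0625    0.1559    1.2848]
Total output x = L · d:
  x_0 = 1.2663·91 + 0.0790·50 + 0.2596·90 + 0.2865·78 = 164.8908
  x_1 = 0.1377·91 + 1.0362·50 + 0.1185·90 + 0.1844·78 = 89.3794
  x_2 = 0.0392·91 + 0.0209·50 + 1.0796·90 + 0.1943·78 = 116.9285
  x_3 = 0.1654·91 + 0.0625·50 + 0.1559·90 + 1.2848·78 = 132.4242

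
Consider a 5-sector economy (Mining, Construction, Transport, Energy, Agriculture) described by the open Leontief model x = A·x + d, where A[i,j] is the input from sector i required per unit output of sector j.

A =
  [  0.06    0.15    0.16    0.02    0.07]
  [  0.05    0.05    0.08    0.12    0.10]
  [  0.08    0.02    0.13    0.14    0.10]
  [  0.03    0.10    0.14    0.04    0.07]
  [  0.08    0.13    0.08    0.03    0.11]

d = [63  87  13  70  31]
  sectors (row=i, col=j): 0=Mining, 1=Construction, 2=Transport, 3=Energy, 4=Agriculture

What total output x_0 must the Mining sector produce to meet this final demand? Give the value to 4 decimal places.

102.5288

Form M = I − A:
  [  0.94   -0.15   -0.16   -0.02   -0.07]
  [ -0.05    0.95   -0.08   -0.12   -0.10]
  [ -0.08   -0.02    0.87   -0.14   -0.10]
  [ -0.03   -0.10   -0.14    0.96   -0.07]
  [ -0.08   -0.13   -0.08   -0.03    0.89]
Leontief inverse L = M⁻¹:
  [  1.1118    0.2105    0.2519    0.0908    0.1465]
  [  0.0921    1.1108    0.1614    0.1694    0.1635]
  [  0.1307    0.0913    1.2299    0.1990    0.1744]
  [  0.0727    0.1498    0.2160    1.0976    0.1331]
  [  0.1276    0.1944    0.1641    0.0878    1.1808]
Total output x = L · d:
  x_0 = 1.1118·63 + 0.2105·87 + 0.2519·13 + 0.0908·70 + 0.1465·31 = 102.5288
  x_1 = 0.0921·63 + 1.1108·87 + 0.1614·13 + 0.1694·70 + 0.1635·31 = 121.4691
  x_2 = 0.1307·63 + 0.0913·87 + 1.2299·13 + 0.1990·70 + 0.1744·31 = 51.5036
  x_3 = 0.0727·63 + 0.1498·87 + 0.2160·13 + 1.0976·70 + 0.1331·31 = 101.3769
  x_4 = 0.1276·63 + 0.1944·87 + 0.1641·13 + 0.0878·70 + 1.1808·31 = 69.8370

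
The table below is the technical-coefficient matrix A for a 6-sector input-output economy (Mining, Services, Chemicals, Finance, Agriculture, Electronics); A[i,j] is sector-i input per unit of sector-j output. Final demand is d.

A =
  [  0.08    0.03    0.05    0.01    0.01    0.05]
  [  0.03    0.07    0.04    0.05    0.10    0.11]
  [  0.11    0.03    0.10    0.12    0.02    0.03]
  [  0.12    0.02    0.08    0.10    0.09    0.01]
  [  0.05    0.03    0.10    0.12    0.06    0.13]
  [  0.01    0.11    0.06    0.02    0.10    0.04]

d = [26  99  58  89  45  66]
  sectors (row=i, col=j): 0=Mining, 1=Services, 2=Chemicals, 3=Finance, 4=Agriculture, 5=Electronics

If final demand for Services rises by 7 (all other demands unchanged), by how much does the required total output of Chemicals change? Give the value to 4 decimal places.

0.3830

Form M = I − A:
  [  0.92   -0.03   -0.05   -0.01   -0.01   -0.05]
  [ -0.03    0.93   -0.04   -0.05   -0.10   -0.11]
  [ -0.11   -0.03    0.90   -0.12   -0.02   -0.03]
  [ -0.12   -0.02   -0.08    0.90   -0.09   -0.01]
  [ -0.05   -0.03   -0.10   -0.12    0.94   -0.13]
  [ -0.01   -0.11   -0.06   -0.02   -0.10    0.96]
Leontief inverse L = M⁻¹:
  [  1.1036    0.0478    0.0739    0.0301    0.0287    0.0695]
  [  0.0688    1.1053    0.0880    0.0968    0.1458    0.1537]
  [  0.1643    0.0547    1.1475    0.1664    0.0543    0.0598]
  [  0.1745    0.0442    0.1309    1.1506    0.1245    0.0471]
  [  0.1068    0.0684    0.1596    0.1782    1.1109    0.1707]
  [  0.0444    0.1386    0.1019    0.0643    0.1387    1.0825]
Total output x = L · d:
  x_0 = 1.1036·26 + 0.0478·99 + 0.0739·58 + 0.0301·89 + 0.0287·45 + 0.0695·66 = 46.2680
  x_1 = 0.0688·26 + 1.1053·99 + 0.0880·58 + 0.0968·89 + 0.1458·45 + 0.1537·66 = 141.6354
  x_2 = 0.1643·26 + 0.0547·99 + 1.1475·58 + 0.1664·89 + 0.0543·45 + 0.0598·66 = 97.4412
  x_3 = 0.1745·26 + 0.0442·99 + 0.1309·58 + 1.1506·89 + 0.1245·45 + 0.0471·66 = 127.6169
  x_4 = 0.1068·26 + 0.0684·99 + 0.1596·58 + 0.1782·89 + 1.1109·45 + 0.1707·66 = 95.9222
  x_5 = 0.0444·26 + 0.1386·99 + 0.1019·58 + 0.0643·89 + 0.1387·45 + 1.0825·66 = 104.2017
Δx_2 = L[2,1] · Δd_1 = 0.0547 · 7 = 0.3830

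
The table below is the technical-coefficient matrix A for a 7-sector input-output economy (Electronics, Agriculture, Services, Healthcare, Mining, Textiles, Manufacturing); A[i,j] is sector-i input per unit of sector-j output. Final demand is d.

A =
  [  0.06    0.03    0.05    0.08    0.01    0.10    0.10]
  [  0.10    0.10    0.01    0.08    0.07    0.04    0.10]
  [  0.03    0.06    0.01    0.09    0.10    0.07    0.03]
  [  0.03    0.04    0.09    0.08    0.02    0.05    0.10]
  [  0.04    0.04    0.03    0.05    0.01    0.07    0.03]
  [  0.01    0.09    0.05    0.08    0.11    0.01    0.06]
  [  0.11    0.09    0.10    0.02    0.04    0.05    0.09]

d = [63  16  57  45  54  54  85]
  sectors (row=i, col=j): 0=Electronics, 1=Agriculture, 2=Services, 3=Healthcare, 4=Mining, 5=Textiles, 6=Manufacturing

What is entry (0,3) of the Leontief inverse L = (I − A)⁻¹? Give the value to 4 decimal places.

Form M = I − A:
  [  0.94   -0.03   -0.05   -0.08   -0.01   -0.10   -0.10]
  [ -0.10    0.90   -0.01   -0.08   -0.07   -0.04   -0.10]
  [ -0.03   -0.06    0.99   -0.09   -0.10   -0.07   -0.03]
  [ -0.03   -0.04   -0.09    0.92   -0.02   -0.05   -0.10]
  [ -0.04   -0.04   -0.03   -0.05    0.99   -0.07   -0.03]
  [ -0.01   -0.09   -0.05   -0.08   -0.11    0.99   -0.06]
  [ -0.11   -0.09   -0.10   -0.02   -0.04   -0.05    0.91]
Leontief inverse L = M⁻¹:
  [  1.1017    0.0807    0.0928    0.1302    0.0507    0.1393    0.1582]
  [  0.1548    1.1570    0.0570    0.1371    0.1088    0.0896    0.1706]
  [  0.0643    0.1018    1.0438    0.1345    0.1308    0.1044    0.0786]
  [  0.0708    0.0879    0.1287    1.1276    0.0588    0.0887    0.1534]
  [  0.0649    0.0716    0.0544    0.0831    1.0361    0.0941    0.0663]
  [  0.0512    0.1352    0.0839    0.1257    0.1421    1.0487    0.1109]
  [  0.1628    0.1479    0.1414    0.0794    0.0859    0.1009    1.1559]
Total output x = L · d:
  x_0 = 1.1017·63 + 0.0807·16 + 0.0928·57 + 0.1302·45 + 0.0507·54 + 0.1393·54 + 0.1582·85 = 105.5481
  x_1 = 0.1548·63 + 1.1570·16 + 0.0570·57 + 0.1371·45 + 0.1088·54 + 0.0896·54 + 0.1706·85 = 62.8994
  x_2 = 0.0643·63 + 0.1018·16 + 1.0438·57 + 0.1345·45 + 0.1308·54 + 0.1044·54 + 0.0786·85 = 90.6119
  x_3 = 0.0708·63 + 0.0879·16 + 0.1287·57 + 1.1276·45 + 0.0588·54 + 0.0887·54 + 0.1534·85 = 84.9447
  x_4 = 0.0649·63 + 0.0716·16 + 0.0544·57 + 0.0831·45 + 1.0361·54 + 0.0941·54 + 0.0663·85 = 78.7375
  x_5 = 0.0512·63 + 0.1352·16 + 0.0839·57 + 0.1257·45 + 0.1421·54 + 1.0487·54 + 0.1109·85 = 89.5548
  x_6 = 0.1628·63 + 0.1479·16 + 0.1414·57 + 0.0794·45 + 0.0859·54 + 0.1009·54 + 1.1559·85 = 132.5918

L[0,3] = 0.1302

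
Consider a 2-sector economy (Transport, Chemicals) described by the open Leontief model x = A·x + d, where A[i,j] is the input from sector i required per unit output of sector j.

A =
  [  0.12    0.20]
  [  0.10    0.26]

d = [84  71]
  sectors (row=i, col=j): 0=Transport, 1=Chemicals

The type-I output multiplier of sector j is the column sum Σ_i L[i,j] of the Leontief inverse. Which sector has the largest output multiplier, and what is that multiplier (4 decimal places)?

Form M = I − A:
  [  0.88   -0.20]
  [ -0.10    0.74]
Leontief inverse L = M⁻¹:
  [  1.1724    0.3169]
  [  0.1584    1.3942]
Total output x = L · d:
  x_0 = 1.1724·84 + 0.3169·71 = 120.9759
  x_1 = 0.1584·84 + 1.3942·71 = 112.2940
Output multipliers (column sums of L):
  Transport: 1.3308
  Chemicals: 1.7110

Chemicals (1.7110)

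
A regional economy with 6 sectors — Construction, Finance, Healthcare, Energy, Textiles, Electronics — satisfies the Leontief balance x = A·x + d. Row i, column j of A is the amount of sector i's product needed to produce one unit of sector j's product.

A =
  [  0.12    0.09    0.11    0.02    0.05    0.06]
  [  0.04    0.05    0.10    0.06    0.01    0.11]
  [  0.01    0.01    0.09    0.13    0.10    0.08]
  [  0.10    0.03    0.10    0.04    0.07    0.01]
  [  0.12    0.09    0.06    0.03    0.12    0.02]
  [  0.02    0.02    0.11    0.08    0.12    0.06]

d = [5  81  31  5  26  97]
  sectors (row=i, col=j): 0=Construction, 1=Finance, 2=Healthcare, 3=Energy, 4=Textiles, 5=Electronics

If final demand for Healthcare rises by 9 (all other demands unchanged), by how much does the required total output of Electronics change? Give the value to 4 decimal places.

Form M = I − A:
  [  0.88   -0.09   -0.11   -0.02   -0.05   -0.06]
  [ -0.04    0.95   -0.10   -0.06   -0.01   -0.11]
  [ -0.01   -0.01    0.91   -0.13   -0.10   -0.08]
  [ -0.10   -0.03   -0.10    0.96   -0.07   -0.01]
  [ -0.12   -0.09   -0.06   -0.03    0.88   -0.02]
  [ -0.02   -0.02   -0.11   -0.08   -0.12    0.94]
Leontief inverse L = M⁻¹:
  [  1.1695    0.1275    0.1833    0.0696    0.1090    0.1082]
  [  0.0744    1.0737    0.1603    0.1045    0.0629    0.1465]
  [  0.0598    0.0412    1.1542    0.1746    0.1642    0.1122]
  [  0.1440    0.0614    0.1556    1.0769    0.1182    0.0436]
  [  0.1776    0.1333    0.1293    0.0716    1.1771    0.0637]
  [  0.0684    0.0526    0.1721    0.1249    0.1832    1.0942]
Total output x = L · d:
  x_0 = 1.1695·5 + 0.1275·81 + 0.1833·31 + 0.0696·5 + 0.1090·26 + 0.1082·97 = 35.5399
  x_1 = 0.0744·5 + 1.0737·81 + 0.1603·31 + 0.1045·5 + 0.0629·26 + 0.1465·97 = 108.6828
  x_2 = 0.0598·5 + 0.0412·81 + 1.1542·31 + 0.1746·5 + 0.1642·26 + 0.1122·97 = 55.4503
  x_3 = 0.1440·5 + 0.0614·81 + 0.1556·31 + 1.0769·5 + 0.1182·26 + 0.0436·97 = 23.2010
  x_4 = 0.1776·5 + 0.1333·81 + 0.1293·31 + 0.0716·5 + 1.1771·26 + 0.0637·97 = 52.8394
  x_5 = 0.0684·5 + 0.0526·81 + 0.1721·31 + 0.1249·5 + 0.1832·26 + 1.0942·97 = 121.4689
Δx_5 = L[5,2] · Δd_2 = 0.1721 · 9 = 1.5492

1.5492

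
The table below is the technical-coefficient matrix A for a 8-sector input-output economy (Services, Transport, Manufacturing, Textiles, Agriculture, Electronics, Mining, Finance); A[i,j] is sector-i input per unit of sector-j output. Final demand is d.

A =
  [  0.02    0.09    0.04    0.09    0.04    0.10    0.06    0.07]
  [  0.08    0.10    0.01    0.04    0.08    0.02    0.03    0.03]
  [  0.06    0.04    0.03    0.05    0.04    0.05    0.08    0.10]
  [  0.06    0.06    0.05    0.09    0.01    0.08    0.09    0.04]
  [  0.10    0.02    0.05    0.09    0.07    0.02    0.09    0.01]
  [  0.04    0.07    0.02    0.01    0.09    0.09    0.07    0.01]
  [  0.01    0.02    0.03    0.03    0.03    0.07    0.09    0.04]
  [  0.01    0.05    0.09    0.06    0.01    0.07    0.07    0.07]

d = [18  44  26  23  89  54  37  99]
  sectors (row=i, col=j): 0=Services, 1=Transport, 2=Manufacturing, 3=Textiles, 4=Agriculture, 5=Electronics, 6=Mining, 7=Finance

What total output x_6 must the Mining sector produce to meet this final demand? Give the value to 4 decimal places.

63.9060

Form M = I − A:
  [  0.98   -0.09   -0.04   -0.09   -0.04   -0.10   -0.06   -0.07]
  [ -0.08    0.90   -0.01   -0.04   -0.08   -0.02   -0.03   -0.03]
  [ -0.06   -0.04    0.97   -0.05   -0.04   -0.05   -0.08   -0.10]
  [ -0.06   -0.06   -0.05    0.91   -0.01   -0.08   -0.09   -0.04]
  [ -0.10   -0.02   -0.05   -0.09    0.93   -0.02   -0.09   -0.01]
  [ -0.04   -0.07   -0.02   -0.01   -0.09    0.91   -0.07   -0.01]
  [ -0.01   -0.02   -0.03   -0.03   -0.03   -0.07    0.91   -0.04]
  [ -0.01   -0.05   -0.09   -0.06   -0.01   -0.07   -0.07    0.93]
Leontief inverse L = M⁻¹:
  [  1.0618    0.1410    0.0734    0.1362    0.0825    0.1552    0.1228    0.1061]
  [  0.1159    1.1419    0.0357    0.0820    0.1145    0.0599    0.0769    0.0581]
  [  0.0919    0.0827    1.0631    0.0930    0.0734    0.1011    0.1369    0.1357]
  [  0.0959    0.1079    0.0805    1.1338    0.0478    0.1355    0.1501    0.0765]
  [  0.1361    0.0625    0.0807    0.1386    1.1038    0.0723    0.1501    0.0460]
  [  0.0751    0.1078    0.0434    0.0459    0.1285    1.1306    0.1192    0.0344]
  [  0.0325    0.0473    0.0505    0.0561    0.0556    0.1053    1.1310    0.0622]
  [  0.0423    0.0902    0.1187    0.0972    0.0430    0.1172    0.1241    1.1054]
Total output x = L · d:
  x_0 = 1.0618·18 + 0.1410·44 + 0.0734·26 + 0.1362·23 + 0.0825·89 + 0.1552·54 + 0.1228·37 + 0.1061·99 = 61.1308
  x_1 = 0.1159·18 + 1.1419·44 + 0.0357·26 + 0.0820·23 + 0.1145·89 + 0.0599·54 + 0.0769·37 + 0.0581·99 = 77.1719
  x_2 = 0.0919·18 + 0.0827·44 + 1.0631·26 + 0.0930·23 + 0.0734·89 + 0.1011·54 + 0.1369·37 + 0.1357·99 = 65.5634
  x_3 = 0.0959·18 + 0.1079·44 + 0.0805·26 + 1.1338·23 + 0.0478·89 + 0.1355·54 + 0.1501·37 + 0.0765·99 = 59.3531
  x_4 = 0.1361·18 + 0.0625·44 + 0.0807·26 + 0.1386·23 + 1.1038·89 + 0.0723·54 + 0.1501·37 + 0.0460·99 = 122.7334
  x_5 = 0.0751·18 + 0.1078·44 + 0.0434·26 + 0.0459·23 + 0.1285·89 + 1.1306·54 + 0.1192·37 + 0.0344·99 = 88.5866
  x_6 = 0.0325·18 + 0.0473·44 + 0.0505·26 + 0.0561·23 + 0.0556·89 + 0.1053·54 + 1.1310·37 + 0.0622·99 = 63.9060
  x_7 = 0.0423·18 + 0.0902·44 + 0.1187·26 + 0.0972·23 + 0.0430·89 + 0.1172·54 + 0.1241·37 + 1.1054·99 = 134.2297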